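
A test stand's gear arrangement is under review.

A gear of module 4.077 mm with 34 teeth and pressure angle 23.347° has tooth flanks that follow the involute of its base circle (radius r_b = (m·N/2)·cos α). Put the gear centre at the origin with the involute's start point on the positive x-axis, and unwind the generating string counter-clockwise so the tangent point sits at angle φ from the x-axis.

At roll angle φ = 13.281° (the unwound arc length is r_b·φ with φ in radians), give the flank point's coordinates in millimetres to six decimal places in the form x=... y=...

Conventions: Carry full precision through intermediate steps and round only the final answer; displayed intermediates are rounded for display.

x=65.320723 y=0.262759

recognized (one wheel, involute flank): single-mesh tooth geometry, m = 4.077, N = 34
pitch radius r_p = m·N/2 = 4.077·34/2 = 69.309000
base radius r_b = r_p·cos α = 69.309000·cos 23.347° = 63.634090
roll angle φ = 13.281° = 0.23179718 rad
x = r_b·(cos φ + φ·sin φ) = 65.320723
y = r_b·(sin φ − φ·cos φ) = 0.262759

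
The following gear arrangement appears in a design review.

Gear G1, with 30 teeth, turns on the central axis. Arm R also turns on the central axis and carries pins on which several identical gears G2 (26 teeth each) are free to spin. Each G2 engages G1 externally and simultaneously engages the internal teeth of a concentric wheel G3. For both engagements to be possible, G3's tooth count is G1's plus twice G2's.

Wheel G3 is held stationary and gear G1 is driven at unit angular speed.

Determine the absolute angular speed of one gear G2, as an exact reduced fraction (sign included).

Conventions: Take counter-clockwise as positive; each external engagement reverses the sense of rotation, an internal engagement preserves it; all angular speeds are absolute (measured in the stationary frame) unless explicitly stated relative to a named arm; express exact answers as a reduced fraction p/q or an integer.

class = planetary set [G3 = 30+2·26 = 82; Willis about the carrier]
ring teeth: 30 + 2·26 = 82
30(ω_sun−ω_arm) = −82(ω_ring−ω_arm),  ω_ring = 0, ω_sun = 1
30(1−ω_arm) = −82(0−ω_arm)  ⇒  112·ω_arm = 30  ⇒  ω_arm = 15/56
sun–planet mesh: 30·(1−15/56) = −26·(ω_p−ω_arm)  ⇒  ω_p−ω_arm = -615/728
ω_p = 15/56 − 615/728 = -15/26
exact speed ratio = -15/26

-15/26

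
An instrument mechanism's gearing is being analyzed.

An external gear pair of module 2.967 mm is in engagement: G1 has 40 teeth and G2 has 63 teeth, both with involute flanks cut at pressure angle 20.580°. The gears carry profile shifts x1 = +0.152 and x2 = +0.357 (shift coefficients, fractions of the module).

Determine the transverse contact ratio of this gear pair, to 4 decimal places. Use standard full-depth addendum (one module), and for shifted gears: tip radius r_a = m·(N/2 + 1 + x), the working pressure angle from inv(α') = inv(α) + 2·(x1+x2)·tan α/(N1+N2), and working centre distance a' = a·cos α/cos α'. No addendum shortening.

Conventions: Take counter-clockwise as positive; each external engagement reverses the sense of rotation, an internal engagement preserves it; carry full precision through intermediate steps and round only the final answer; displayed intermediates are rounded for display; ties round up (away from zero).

topology: single-mesh involute geometry — m = 2.967, 40T/63T pair
base radii: r_b1 = 55.553057, r_b2 = 87.496065
tip radii: r_a1 = 62.757984, r_a2 = 97.486719
inv(α') = inv(20.580°) + 2·(+0.152+0.357)·tan α/(40+63) = 0.01999922  ⇒  α' = 21.98083°
a' = a·cos α / cos α' = 152.8005·cos 20.580°/cos 21.98083° = 154.262603
action lengths: √(r_a1²−r_b1²) = 29.196273, √(r_a2²−r_b2²) = 42.989521
base pitch p_b = π·m·cos α = 8.726254
CR = (29.196273 + 42.989521 − 154.262603·sin 21.98083°)/8.726254 = 1.655449
contact ratio ≈ 1.6554

1.6554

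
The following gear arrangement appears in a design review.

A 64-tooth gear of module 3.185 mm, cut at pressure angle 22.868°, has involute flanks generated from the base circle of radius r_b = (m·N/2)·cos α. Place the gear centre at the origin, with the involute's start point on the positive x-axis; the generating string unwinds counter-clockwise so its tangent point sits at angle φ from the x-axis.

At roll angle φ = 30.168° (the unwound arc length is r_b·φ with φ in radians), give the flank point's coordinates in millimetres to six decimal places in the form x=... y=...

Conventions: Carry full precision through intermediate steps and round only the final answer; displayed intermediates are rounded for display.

class = single-mesh tooth geometry [base-circle involute, m = 3.185, 64T]
pitch radius r_p = m·N/2 = 3.185·64/2 = 101.920000
base radius r_b = r_p·cos α = 101.920000·cos 22.868° = 93.909352
roll angle φ = 30.168° = 0.52653093 rad
x = r_b·(cos φ + φ·sin φ) = 106.038399
y = r_b·(sin φ − φ·cos φ) = 4.443969

x=106.038399 y=4.443969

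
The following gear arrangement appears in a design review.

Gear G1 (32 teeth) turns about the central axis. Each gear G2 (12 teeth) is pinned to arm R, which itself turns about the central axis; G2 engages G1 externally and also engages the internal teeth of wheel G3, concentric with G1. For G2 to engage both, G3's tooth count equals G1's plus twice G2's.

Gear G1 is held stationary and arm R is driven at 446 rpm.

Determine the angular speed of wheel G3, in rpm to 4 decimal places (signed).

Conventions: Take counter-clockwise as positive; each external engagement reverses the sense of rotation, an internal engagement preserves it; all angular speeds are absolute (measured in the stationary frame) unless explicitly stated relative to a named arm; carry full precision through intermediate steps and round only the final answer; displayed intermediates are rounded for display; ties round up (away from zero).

class = planetary set [G3 = 32+2·12 = 56; Willis about the carrier]
normalise by the input: solve with ω_arm = 1, then scale by 446 rpm
ring teeth: 32 + 2·12 = 56
32(ω_sun−ω_arm) = −56(ω_ring−ω_arm),  ω_sun = 0, ω_arm = 1
ω_ring = 1 − (32/56)(0−1) = 11/7
scale: ω_ring = 11/7 × 446 rpm = +700.8571 rpm

+700.8571 rpm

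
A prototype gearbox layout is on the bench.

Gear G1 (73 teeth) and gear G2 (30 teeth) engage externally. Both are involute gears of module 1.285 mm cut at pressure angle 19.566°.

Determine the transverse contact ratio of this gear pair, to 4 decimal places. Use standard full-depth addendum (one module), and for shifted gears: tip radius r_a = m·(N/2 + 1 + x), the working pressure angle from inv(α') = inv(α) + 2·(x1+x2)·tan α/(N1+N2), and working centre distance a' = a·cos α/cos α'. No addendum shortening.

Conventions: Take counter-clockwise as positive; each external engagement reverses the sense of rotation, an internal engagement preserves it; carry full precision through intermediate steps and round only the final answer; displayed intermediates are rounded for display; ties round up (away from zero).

1.7563

single-mesh involute tooth geometry (73T engaging 30T at module 1.285)
base radii: r_b1 = 44.194178, r_b2 = 18.161991
tip radii: r_a1 = 48.187500, r_a2 = 20.560000
no profile shift: α' = α, a' = a
action lengths: √(r_a1²−r_b1²) = 19.207024, √(r_a2²−r_b2²) = 9.636165
base pitch p_b = π·m·cos α = 3.803839
CR = (19.207024 + 9.636165 − 66.177500·sin 19.56600°)/3.803839 = 1.756342
contact ratio ≈ 1.7563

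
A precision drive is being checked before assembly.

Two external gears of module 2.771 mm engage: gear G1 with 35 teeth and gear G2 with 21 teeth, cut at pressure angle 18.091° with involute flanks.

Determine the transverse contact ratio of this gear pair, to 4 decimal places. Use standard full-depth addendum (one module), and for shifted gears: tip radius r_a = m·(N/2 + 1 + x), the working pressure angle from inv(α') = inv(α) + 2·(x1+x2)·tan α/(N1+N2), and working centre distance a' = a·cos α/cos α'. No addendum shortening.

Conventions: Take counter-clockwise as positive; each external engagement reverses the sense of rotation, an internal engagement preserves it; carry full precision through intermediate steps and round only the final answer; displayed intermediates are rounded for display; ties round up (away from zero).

1.7121

single-mesh involute tooth geometry (35T engaging 21T at module 2.771)
base radii: r_b1 = 46.095250, r_b2 = 27.657150
tip radii: r_a1 = 51.263500, r_a2 = 31.866500
no profile shift: α' = α, a' = a
action lengths: √(r_a1²−r_b1²) = 22.431548, √(r_a2²−r_b2²) = 15.828957
base pitch p_b = π·m·cos α = 8.275000
CR = (22.431548 + 15.828957 − 77.588000·sin 18.09100°)/8.275000 = 1.712064
contact ratio ≈ 1.7121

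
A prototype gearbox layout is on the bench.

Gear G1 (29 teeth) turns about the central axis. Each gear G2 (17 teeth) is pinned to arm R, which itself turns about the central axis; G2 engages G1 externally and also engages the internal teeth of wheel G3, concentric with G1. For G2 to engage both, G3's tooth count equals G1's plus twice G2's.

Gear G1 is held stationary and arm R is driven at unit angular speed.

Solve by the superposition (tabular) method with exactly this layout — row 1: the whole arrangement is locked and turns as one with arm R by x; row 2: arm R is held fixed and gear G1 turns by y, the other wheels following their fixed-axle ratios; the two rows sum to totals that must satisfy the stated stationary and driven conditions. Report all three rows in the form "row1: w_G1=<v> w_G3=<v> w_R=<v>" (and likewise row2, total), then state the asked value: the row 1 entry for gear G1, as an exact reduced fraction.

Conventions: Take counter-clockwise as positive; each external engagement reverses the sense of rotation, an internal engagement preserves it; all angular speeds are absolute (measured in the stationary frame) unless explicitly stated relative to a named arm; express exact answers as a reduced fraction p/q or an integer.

recognized (axles ride arm R): planetary set, 29/17/63 teeth
row 1 — lock + rotate with arm: ω_sun = ω_ring = ω_arm = x
row 2 (arm held, sun turns y): ω_ring = −(29/63)·y, ω_arm = 0
boundary: total ω_sun = x + y = 0 and total ω_arm = x = 1  ⇒  y = -1, x = 1
row 2 ring = −(29/63)·(-1) = 29/63
totals (row 1 + row 2): sun 1 + (-1) = 0, ring 1 + 29/63 = 92/63, arm 1 + 0 = 1
asked cell (row1, sun) = 1

row1: w_G1=1 w_G3=1 w_R=1
row2: w_G1=-1 w_G3=29/63 w_R=0
total: w_G1=0 w_G3=92/63 w_R=1
asked value: 1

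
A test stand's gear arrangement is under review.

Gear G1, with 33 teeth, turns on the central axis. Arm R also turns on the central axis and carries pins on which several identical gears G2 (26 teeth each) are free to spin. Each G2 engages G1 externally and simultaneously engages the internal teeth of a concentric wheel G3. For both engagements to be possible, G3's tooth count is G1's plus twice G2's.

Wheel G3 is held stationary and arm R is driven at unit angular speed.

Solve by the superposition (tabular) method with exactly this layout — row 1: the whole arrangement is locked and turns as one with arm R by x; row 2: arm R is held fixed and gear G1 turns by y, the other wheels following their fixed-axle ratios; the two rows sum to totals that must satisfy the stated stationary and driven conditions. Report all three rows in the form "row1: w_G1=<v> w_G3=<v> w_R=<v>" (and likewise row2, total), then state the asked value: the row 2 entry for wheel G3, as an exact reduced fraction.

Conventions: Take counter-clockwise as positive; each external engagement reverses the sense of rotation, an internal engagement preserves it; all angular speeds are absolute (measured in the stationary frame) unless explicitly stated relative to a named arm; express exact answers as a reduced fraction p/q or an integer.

topology: planetary set — G1 33T / G2 26T / G3 85T, arm = carrier (Willis)
row 1 — lock + rotate with arm: ω_sun = ω_ring = ω_arm = x
superposition row 2 [arm held]: sun y, ring −(33/85)·y, arm 0
boundary: total ω_ring = x − (33/85)·y = 0 and total ω_arm = x = 1  ⇒  y = 85/33, x = 1
row 2 ring = −(33/85)·85/33 = -1
totals (row 1 + row 2): sun 1 + 85/33 = 118/33, ring 1 + (-1) = 0, arm 1 + 0 = 1
asked cell (row2, ring) = -1

row1: w_G1=1 w_G3=1 w_R=1
row2: w_G1=85/33 w_G3=-1 w_R=0
total: w_G1=118/33 w_G3=0 w_R=1
asked value: -1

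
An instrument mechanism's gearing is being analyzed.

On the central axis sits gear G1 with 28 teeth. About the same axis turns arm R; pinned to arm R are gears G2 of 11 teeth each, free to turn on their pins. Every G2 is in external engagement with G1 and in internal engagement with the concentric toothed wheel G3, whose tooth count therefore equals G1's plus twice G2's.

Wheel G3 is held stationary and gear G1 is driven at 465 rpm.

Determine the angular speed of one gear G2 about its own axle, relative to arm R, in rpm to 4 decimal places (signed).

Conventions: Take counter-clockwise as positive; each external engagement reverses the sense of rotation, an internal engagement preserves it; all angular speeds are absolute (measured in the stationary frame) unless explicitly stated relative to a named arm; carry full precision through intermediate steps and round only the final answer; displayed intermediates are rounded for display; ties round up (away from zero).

planetary set (28T centre, 11T on arm, 50T internal) — Willis relation
normalise by the input: solve with ω_sun = 1, then scale by 465 rpm
ring teeth: 28 + 2·11 = 50
28(ω_sun−ω_arm) = −50(ω_ring−ω_arm),  ω_ring = 0, ω_sun = 1
28(1−ω_arm) = −50(0−ω_arm)  ⇒  78·ω_arm = 28  ⇒  ω_arm = 14/39
sun–planet mesh: 28·(1−14/39) = −11·(ω_p−ω_arm)  ⇒  ω_p−ω_arm = -700/429
scale: ω_p−ω_arm = -700/429 × 465 rpm = -758.7413 rpm

-758.7413 rpm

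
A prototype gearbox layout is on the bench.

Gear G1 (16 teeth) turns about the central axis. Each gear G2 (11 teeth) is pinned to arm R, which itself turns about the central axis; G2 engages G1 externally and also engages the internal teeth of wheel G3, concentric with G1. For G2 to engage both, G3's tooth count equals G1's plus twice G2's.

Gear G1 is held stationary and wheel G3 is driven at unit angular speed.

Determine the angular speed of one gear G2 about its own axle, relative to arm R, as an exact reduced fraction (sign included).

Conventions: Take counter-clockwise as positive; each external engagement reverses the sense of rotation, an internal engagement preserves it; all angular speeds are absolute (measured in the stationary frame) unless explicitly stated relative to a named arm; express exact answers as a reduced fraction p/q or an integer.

304/297

class = planetary set [G3 = 16+2·11 = 38; Willis about the carrier]
ring teeth: 16 + 2·11 = 38
16(ω_sun−ω_arm) = −38(ω_ring−ω_arm),  ω_sun = 0, ω_ring = 1
16(0−ω_arm) = −38(1−ω_arm)  ⇒  54·ω_arm = 38  ⇒  ω_arm = 19/27
sun–planet mesh: 16·(0−19/27) = −11·(ω_p−ω_arm)  ⇒  ω_p−ω_arm = 304/297
exact speed ratio = 304/297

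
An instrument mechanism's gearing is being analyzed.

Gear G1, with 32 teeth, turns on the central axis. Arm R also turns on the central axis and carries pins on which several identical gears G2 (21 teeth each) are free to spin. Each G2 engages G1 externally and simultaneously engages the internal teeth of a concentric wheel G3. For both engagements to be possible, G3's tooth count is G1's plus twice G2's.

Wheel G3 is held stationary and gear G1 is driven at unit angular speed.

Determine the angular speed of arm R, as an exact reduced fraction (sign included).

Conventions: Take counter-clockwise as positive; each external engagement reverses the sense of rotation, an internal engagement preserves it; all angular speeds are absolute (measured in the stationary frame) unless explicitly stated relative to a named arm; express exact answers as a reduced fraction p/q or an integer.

planetary set (32T centre, 21T on arm, 74T internal) — Willis relation
ring teeth: 32 + 2·21 = 74
32(ω_sun−ω_arm) = −74(ω_ring−ω_arm),  ω_ring = 0, ω_sun = 1
32(1−ω_arm) = −74(0−ω_arm)  ⇒  106·ω_arm = 32  ⇒  ω_arm = 16/53
exact speed ratio = 16/53

16/53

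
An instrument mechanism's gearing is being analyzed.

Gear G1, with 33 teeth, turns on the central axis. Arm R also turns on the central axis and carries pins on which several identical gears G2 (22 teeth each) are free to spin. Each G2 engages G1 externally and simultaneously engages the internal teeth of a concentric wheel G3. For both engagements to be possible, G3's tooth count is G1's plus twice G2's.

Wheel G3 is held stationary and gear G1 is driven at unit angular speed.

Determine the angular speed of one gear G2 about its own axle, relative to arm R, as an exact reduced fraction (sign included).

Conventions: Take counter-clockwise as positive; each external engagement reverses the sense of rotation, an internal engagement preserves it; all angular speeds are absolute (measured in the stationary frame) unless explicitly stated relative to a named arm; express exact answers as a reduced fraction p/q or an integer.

recognized (axles ride arm R): planetary set, 33/22/77 teeth
ring teeth: 33 + 2·22 = 77
33(ω_sun−ω_arm) = −77(ω_ring−ω_arm),  ω_ring = 0, ω_sun = 1
33(1−ω_arm) = −77(0−ω_arm)  ⇒  110·ω_arm = 33  ⇒  ω_arm = 3/10
sun–planet mesh: 33·(1−3/10) = −22·(ω_p−ω_arm)  ⇒  ω_p−ω_arm = -21/20
exact speed ratio = -21/20

-21/20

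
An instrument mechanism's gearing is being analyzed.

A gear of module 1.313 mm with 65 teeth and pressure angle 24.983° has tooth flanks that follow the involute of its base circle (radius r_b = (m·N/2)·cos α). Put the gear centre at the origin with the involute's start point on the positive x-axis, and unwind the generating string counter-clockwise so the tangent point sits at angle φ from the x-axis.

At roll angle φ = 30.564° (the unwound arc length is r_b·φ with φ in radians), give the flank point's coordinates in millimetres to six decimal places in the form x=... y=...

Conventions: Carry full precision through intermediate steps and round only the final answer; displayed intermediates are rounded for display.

class = single-mesh tooth geometry [base-circle involute, m = 1.313, 65T]
pitch radius r_p = m·N/2 = 1.313·65/2 = 42.672500
base radius r_b = r_p·cos α = 42.672500·cos 24.983° = 38.679768
roll angle φ = 30.564° = 0.53344243 rad
x = r_b·(cos φ + φ·sin φ) = 43.797776
y = r_b·(sin φ − φ·cos φ) = 1.902025

x=43.797776 y=1.902025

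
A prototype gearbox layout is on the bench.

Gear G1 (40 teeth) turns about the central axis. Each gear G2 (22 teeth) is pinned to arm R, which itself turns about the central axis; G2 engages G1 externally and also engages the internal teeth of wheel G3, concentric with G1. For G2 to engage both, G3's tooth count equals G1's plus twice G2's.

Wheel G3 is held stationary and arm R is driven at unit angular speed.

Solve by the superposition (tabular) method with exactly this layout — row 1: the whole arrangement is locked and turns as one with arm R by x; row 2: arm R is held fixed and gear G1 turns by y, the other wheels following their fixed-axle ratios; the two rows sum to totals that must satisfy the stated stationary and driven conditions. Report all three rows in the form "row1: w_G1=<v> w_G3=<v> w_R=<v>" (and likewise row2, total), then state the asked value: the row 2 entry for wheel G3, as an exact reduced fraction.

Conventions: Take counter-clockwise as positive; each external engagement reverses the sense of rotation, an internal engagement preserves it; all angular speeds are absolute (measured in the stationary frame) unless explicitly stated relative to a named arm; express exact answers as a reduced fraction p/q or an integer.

row1: w_G1=1 w_G3=1 w_R=1
row2: w_G1=21/10 w_G3=-1 w_R=0
total: w_G1=31/10 w_G3=0 w_R=1
asked value: -1

topology: planetary set — G1 40T / G2 22T / G3 84T, arm = carrier (Willis)
row 1: whole set turns with the arm by x
superposition row 2 [arm held]: sun y, ring −(40/84)·y, arm 0
boundary: total ω_ring = x − (40/84)·y = 0 and total ω_arm = x = 1  ⇒  y = 21/10, x = 1
row 2 ring = −(40/84)·21/10 = -1
totals (row 1 + row 2): sun 1 + 21/10 = 31/10, ring 1 + (-1) = 0, arm 1 + 0 = 1
asked cell (row2, ring) = -1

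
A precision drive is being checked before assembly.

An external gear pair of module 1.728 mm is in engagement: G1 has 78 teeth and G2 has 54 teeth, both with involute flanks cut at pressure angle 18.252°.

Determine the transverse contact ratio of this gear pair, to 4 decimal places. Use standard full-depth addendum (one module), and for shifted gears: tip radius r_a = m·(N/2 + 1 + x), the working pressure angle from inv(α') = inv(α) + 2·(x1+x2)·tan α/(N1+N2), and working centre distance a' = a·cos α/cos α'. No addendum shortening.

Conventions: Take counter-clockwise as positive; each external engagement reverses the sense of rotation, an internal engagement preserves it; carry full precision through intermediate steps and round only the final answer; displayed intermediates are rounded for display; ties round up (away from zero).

single-mesh involute tooth geometry (78T engaging 54T at module 1.728)
base radii: r_b1 = 64.001387, r_b2 = 44.308652
tip radii: r_a1 = 69.120000, r_a2 = 48.384000
no profile shift: α' = α, a' = a
action lengths: √(r_a1²−r_b1²) = 26.103580, √(r_a2²−r_b2²) = 19.435915
base pitch p_b = π·m·cos α = 5.155546
CR = (26.103580 + 19.435915 − 114.048000·sin 18.25200°)/5.155546 = 1.904747
contact ratio ≈ 1.9047

1.9047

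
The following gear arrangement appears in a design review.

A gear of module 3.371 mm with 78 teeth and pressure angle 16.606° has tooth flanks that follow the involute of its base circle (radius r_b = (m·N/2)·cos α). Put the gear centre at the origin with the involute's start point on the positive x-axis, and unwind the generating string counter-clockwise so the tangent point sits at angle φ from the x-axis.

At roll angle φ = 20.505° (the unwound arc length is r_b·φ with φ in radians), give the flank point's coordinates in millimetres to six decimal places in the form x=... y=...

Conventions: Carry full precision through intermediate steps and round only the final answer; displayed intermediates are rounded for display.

recognized (one wheel, involute flank): single-mesh tooth geometry, m = 3.371, N = 78
pitch radius r_p = m·N/2 = 3.371·78/2 = 131.469000
base radius r_b = r_p·cos α = 131.469000·cos 16.606° = 125.985777
roll angle φ = 20.505° = 0.35787976 rad
x = r_b·(cos φ + φ·sin φ) = 133.797274
y = r_b·(sin φ − φ·cos φ) = 1.900374

x=133.797274 y=1.900374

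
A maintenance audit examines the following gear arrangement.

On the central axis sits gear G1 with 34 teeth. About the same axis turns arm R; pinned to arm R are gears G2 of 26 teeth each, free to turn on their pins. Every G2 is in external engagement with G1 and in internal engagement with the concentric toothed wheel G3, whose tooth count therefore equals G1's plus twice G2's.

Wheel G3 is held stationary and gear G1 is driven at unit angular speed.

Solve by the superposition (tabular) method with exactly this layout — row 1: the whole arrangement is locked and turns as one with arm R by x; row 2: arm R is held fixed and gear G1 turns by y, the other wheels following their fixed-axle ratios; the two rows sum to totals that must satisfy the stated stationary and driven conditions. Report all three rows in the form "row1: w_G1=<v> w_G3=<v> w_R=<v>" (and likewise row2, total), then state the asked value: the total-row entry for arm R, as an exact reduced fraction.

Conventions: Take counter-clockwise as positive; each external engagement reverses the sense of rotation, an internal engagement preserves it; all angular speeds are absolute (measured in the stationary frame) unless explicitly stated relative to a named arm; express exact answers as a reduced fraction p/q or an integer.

recognized (axles ride arm R): planetary set, 34/26/86 teeth
row 1 (train locked, turned with arm): all members turn x
row 2 (arm held, sun turns y): ω_ring = −(34/86)·y, ω_arm = 0
boundary: total ω_ring = x − (34/86)·y = 0 and total ω_sun = x + y = 1  ⇒  y = 43/60, x = 17/60
row 2 ring = −(34/86)·43/60 = -17/60
totals (row 1 + row 2): sun 17/60 + 43/60 = 1, ring 17/60 + (-17/60) = 0, arm 17/60 + 0 = 17/60
asked cell (total, arm) = 17/60

row1: w_G1=17/60 w_G3=17/60 w_R=17/60
row2: w_G1=43/60 w_G3=-17/60 w_R=0
total: w_G1=1 w_G3=0 w_R=17/60
asked value: 17/60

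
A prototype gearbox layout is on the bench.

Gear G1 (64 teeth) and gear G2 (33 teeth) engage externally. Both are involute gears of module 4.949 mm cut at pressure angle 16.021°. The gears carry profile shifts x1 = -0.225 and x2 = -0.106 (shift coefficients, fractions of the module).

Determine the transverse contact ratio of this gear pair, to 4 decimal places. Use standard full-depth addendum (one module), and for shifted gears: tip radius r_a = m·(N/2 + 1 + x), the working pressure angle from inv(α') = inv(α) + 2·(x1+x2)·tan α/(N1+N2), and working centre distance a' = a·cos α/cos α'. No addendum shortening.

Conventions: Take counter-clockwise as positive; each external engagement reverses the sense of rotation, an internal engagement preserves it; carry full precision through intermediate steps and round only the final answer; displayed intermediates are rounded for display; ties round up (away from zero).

class = single-mesh tooth geometry [involute pair 64T × 33T, m = 4.949]
base radii: r_b1 = 152.217083, r_b2 = 78.486933
tip radii: r_a1 = 162.203475, r_a2 = 86.082906
inv(α') = inv(16.021°) + 2·(-0.225-0.106)·tan α/(64+33) = 0.00556321  ⇒  α' = 14.51572°
a' = a·cos α / cos α' = 240.0265·cos 16.021°/cos 14.51572° = 238.311167
action lengths: √(r_a1²−r_b1²) = 56.035052, √(r_a2²−r_b2²) = 35.356301
base pitch p_b = π·m·cos α = 14.943877
CR = (56.035052 + 35.356301 − 238.311167·sin 14.51572°)/14.943877 = 2.118574
contact ratio ≈ 2.1186

2.1186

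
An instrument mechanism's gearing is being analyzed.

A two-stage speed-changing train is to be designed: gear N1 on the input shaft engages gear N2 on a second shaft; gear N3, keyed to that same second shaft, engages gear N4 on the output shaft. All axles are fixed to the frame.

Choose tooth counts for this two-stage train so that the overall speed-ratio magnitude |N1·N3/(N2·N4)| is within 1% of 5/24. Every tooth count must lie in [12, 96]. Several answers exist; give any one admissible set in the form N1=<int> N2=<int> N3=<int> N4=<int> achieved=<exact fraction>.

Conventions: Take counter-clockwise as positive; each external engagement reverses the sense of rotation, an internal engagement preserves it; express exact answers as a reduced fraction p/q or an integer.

design class (target 5/24): fixed-axis compound train
target = 5/24 in lowest terms: an exact hit needs N1·N3 = k·5 and N2·N4 = k·24 for one integer k, every count in [12, 96]; additionally prefer no 1:1 stage (N1 ≠ N2, N3 ≠ N4)
k = 1…35: no 1:1-free in-range split of k·5 and k·24 into factor pairs; take k = 36
k = 36: N1·N3 = 180 = 12·15, N2·N4 = 864 = 72·12
achieved = 12·15/(72·12) = 5/24; |achieved − target| = 0 ≤ 1/480 ✓

N1=12 N2=72 N3=15 N4=12 achieved=5/24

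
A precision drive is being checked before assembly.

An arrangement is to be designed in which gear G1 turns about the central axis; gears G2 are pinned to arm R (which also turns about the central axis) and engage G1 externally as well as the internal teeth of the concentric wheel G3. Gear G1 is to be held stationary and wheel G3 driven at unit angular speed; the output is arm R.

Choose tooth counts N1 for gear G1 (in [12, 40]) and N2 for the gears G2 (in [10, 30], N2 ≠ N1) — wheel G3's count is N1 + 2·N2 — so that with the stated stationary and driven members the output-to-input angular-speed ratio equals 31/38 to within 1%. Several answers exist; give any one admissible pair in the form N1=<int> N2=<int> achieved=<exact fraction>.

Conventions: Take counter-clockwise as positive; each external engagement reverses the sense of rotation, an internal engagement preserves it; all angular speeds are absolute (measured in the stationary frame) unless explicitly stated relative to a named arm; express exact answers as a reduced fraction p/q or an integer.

N1=14 N2=24 achieved=31/38

class = planetary set [ratio 31/38 wanted; Willis about the carrier]
Willis with ω_sun = 0: ω_arm/ω_ring = N3/(N1+N3); set equal to 31/38  ⇒  N3/N1 = (31/38)/(1 − 31/38) = 31/7
N3 = N1 + 2·N2  ⇒  N2/N1 = (N3/N1 − 1)/2 = (31/7 − 1)/2 = 12/7
smallest multiple with N1 ≥ 12 and N2 ≥ 10: k = 2  ⇒  N1 = 2·7 = 14, N2 = 2·12 = 24 (N1 ≤ 40, N2 ≤ 30, N2 ≠ N1 ✓), N3 = 14 + 2·24 = 62
check: N3/(N1+N3) with N1 = 14, N3 = 62 gives 31/38; |achieved − target| = 0 ≤ 31/3800 ✓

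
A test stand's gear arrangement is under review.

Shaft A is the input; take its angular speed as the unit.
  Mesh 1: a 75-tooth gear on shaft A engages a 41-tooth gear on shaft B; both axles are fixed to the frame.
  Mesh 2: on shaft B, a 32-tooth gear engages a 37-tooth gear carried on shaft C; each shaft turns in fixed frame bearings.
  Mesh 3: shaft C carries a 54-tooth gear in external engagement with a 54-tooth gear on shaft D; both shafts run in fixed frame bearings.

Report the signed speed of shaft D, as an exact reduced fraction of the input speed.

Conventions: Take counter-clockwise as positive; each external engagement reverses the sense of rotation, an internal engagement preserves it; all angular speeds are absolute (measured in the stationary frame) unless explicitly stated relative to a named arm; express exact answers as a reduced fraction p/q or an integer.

-2400/1517

3-mesh fixed-axis compound train (all bearings frame-fixed)
mesh 1 [75T→41T]: |ω|/ω_in = 1×75/41 = 75/41, sense flips to −
mesh 2 [32T→37T]: |ω|/ω_in = (75/41)×32/37 = 2400/1517, sense flips to +
mesh 3 [54T→54T]: |ω|/ω_in = (2400/1517)×54/54 = 2400/1517, sense flips to −
signed output speed (× input speed) = -2400/1517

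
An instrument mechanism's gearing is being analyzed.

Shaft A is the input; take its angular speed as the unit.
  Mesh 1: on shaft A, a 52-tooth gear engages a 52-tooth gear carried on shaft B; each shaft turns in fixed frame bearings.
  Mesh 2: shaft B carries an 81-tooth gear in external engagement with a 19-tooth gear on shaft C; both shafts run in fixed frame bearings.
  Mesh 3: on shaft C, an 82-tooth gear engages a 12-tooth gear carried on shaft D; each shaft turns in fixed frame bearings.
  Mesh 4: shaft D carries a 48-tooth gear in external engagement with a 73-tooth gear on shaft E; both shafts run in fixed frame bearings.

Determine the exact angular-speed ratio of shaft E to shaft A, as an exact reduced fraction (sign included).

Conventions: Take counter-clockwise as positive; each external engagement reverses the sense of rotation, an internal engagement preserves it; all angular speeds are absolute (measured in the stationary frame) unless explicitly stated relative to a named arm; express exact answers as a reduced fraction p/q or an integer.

26568/1387

class = fixed-axis compound train [4 meshes; 4 ratios multiply, 4 sense flips]
mesh 1 [52T→52T]: running ratio 1, sense −
mesh 2 [81T→19T]: running ratio 81/19, sense +
mesh 3 [82T→12T]: running ratio 1107/38, sense −
mesh 4 [48T→73T]: running ratio 26568/1387, sense +
ω_out/ω_in = 26568/1387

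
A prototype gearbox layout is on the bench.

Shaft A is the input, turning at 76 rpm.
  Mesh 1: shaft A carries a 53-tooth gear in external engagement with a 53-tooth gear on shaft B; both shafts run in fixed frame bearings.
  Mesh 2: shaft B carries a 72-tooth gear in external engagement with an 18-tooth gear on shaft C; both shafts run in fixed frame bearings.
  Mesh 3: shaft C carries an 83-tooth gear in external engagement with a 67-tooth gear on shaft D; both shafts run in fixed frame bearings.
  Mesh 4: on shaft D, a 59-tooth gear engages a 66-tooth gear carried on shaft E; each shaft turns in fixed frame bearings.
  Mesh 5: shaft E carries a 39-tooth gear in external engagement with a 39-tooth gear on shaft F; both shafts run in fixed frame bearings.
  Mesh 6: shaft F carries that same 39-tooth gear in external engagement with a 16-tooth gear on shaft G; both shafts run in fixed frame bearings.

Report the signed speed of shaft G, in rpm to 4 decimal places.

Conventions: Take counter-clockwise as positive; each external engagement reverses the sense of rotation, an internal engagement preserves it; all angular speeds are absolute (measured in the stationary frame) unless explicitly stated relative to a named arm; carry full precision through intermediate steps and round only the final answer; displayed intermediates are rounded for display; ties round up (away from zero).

+820.5963 rpm

6-mesh fixed-axis compound train (all bearings frame-fixed)
mesh 1 [53T→53T]: ω = 76.0000×53/53 = 76.0000 rpm, sense flips to −
mesh 2 [72T→18T]: ω = 76.0000×72/18 = 304.0000 rpm, sense flips to +
mesh 3 [83T→67T]: ω = 304.0000×83/67 = 376.5970 rpm, sense flips to −
mesh 4 [59T→66T]: ω = 376.5970×59/66 = 336.6549 rpm, sense flips to +
mesh 5 [39T→39T]: ω = 336.6549×39/39 = 336.6549 rpm, sense flips to −
mesh 6 [39T→16T]: ω = 336.6549×39/16 = 820.5963 rpm, sense flips to +
signed output speed = +820.5963 rpm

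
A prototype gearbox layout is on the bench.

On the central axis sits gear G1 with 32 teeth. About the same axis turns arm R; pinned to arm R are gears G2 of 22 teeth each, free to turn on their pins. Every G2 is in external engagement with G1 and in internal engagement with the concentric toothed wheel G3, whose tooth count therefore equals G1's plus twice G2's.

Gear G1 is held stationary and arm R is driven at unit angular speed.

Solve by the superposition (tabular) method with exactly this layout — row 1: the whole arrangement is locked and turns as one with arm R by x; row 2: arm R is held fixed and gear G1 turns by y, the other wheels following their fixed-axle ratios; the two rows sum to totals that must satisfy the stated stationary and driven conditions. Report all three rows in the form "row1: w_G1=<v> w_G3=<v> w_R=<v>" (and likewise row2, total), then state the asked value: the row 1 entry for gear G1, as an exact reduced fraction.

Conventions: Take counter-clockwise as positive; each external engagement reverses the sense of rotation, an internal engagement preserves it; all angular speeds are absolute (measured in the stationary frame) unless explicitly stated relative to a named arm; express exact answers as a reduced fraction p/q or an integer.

topology: planetary set — G1 32T / G2 22T / G3 76T, arm = carrier (Willis)
superposition row 1 [locked train]: every member turns x
superposition row 2 [arm held]: sun y, ring −(32/76)·y, arm 0
boundary: total ω_sun = x + y = 0 and total ω_arm = x = 1  ⇒  y = -1, x = 1
row 2 ring = −(32/76)·(-1) = 8/19
totals (row 1 + row 2): sun 1 + (-1) = 0, ring 1 + 8/19 = 27/19, arm 1 + 0 = 1
asked cell (row1, sun) = 1

row1: w_G1=1 w_G3=1 w_R=1
row2: w_G1=-1 w_G3=8/19 w_R=0
total: w_G1=0 w_G3=27/19 w_R=1
asked value: 1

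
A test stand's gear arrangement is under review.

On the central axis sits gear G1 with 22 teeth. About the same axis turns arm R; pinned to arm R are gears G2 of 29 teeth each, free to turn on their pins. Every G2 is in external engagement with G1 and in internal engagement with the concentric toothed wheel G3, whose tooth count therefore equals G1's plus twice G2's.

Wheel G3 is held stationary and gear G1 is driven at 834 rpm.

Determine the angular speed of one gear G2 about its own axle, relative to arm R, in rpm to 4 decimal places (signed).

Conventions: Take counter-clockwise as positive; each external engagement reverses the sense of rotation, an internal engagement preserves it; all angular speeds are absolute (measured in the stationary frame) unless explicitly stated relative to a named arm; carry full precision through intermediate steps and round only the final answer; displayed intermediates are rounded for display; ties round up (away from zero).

-496.2272 rpm

topology: planetary set — G1 22T / G2 29T / G3 80T, arm = carrier (Willis)
normalise by the input: solve with ω_sun = 1, then scale by 834 rpm
ring teeth: 22 + 2·29 = 80
22(ω_sun−ω_arm) = −80(ω_ring−ω_arm),  ω_ring = 0, ω_sun = 1
22(1−ω_arm) = −80(0−ω_arm)  ⇒  102·ω_arm = 22  ⇒  ω_arm = 11/51
sun–planet mesh: 22·(1−11/51) = −29·(ω_p−ω_arm)  ⇒  ω_p−ω_arm = -880/1479
scale: ω_p−ω_arm = -880/1479 × 834 rpm = -496.2272 rpm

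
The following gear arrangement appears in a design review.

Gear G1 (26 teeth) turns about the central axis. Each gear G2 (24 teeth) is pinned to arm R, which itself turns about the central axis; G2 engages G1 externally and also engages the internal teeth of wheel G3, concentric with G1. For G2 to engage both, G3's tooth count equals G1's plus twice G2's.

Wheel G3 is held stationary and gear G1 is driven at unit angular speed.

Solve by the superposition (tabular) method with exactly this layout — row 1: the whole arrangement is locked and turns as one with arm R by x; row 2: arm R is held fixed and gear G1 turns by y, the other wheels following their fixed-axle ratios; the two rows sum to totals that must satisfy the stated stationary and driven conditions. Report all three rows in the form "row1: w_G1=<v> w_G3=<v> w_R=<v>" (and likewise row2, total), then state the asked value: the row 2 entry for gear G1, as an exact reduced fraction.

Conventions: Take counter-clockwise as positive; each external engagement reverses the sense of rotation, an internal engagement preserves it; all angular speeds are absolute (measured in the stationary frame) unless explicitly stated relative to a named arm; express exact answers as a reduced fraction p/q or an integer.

class = planetary set [G3 = 26+2·24 = 74; Willis about the carrier]
superposition row 1 [locked train]: every member turns x
row 2 (arm held, sun turns y): ω_ring = −(26/74)·y, ω_arm = 0
boundary: total ω_ring = x − (26/74)·y = 0 and total ω_sun = x + y = 1  ⇒  y = 37/50, x = 13/50
row 2 ring = −(26/74)·37/50 = -13/50
totals (row 1 + row 2): sun 13/50 + 37/50 = 1, ring 13/50 + (-13/50) = 0, arm 13/50 + 0 = 13/50
asked cell (row2, sun) = 37/50

row1: w_G1=13/50 w_G3=13/50 w_R=13/50
row2: w_G1=37/50 w_G3=-13/50 w_R=0
total: w_G1=1 w_G3=0 w_R=13/50
asked value: 37/50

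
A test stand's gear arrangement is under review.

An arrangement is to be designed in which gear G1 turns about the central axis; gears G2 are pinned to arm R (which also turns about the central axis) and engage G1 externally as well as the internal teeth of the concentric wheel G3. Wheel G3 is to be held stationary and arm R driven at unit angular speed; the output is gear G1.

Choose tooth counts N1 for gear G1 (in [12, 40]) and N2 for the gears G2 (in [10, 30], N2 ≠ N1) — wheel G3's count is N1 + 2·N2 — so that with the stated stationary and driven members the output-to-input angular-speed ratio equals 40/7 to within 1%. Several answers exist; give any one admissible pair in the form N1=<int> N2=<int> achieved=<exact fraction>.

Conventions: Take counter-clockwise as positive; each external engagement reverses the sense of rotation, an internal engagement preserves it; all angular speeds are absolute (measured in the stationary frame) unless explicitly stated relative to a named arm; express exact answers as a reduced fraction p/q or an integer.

N1=14 N2=26 achieved=40/7

design class (target 40/7): planetary set
Willis with ω_ring = 0: ω_sun/ω_arm = (N1+N3)/N1; set equal to 40/7  ⇒  N3/N1 = 40/7 − 1 = 33/7
N3 = N1 + 2·N2  ⇒  N2/N1 = (N3/N1 − 1)/2 = (33/7 − 1)/2 = 13/7
smallest multiple with N1 ≥ 12 and N2 ≥ 10: k = 2  ⇒  N1 = 2·7 = 14, N2 = 2·13 = 26 (N1 ≤ 40, N2 ≤ 30, N2 ≠ N1 ✓), N3 = 14 + 2·26 = 66
check: (N1+N3)/N1 with N1 = 14, N3 = 66 gives 40/7; |achieved − target| = 0 ≤ 2/35 ✓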